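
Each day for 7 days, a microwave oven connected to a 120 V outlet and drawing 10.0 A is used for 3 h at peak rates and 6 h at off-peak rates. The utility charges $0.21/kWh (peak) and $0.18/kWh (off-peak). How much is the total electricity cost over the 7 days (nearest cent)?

$14.36

Power = 10.0 A × 120 V = 1200 W = 1.2 kW
Peak energy = 1.2 kW × 3 h × 7 = 25.2 kWh
Off-peak energy = 1.2 kW × 6 h × 7 = 50.4 kWh
Cost = 25.2 × $0.21 + 50.4 × $0.18 = $5.292 + $9.072 = $14.36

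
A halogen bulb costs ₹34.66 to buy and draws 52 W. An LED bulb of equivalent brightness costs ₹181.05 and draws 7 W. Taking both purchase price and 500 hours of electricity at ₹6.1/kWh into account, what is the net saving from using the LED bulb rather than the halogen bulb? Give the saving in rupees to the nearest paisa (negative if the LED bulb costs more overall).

halogen bulb: ₹34.66 + (52/1000) kW × 500 h × ₹6.1 = ₹34.66 + ₹158.6 = ₹193.26
LED bulb: ₹181.05 + (7/1000) kW × 500 h × ₹6.1 = ₹181.05 + ₹21.35 = ₹202.4
Saving = ₹193.26 − ₹202.4 = −₹9.14

-₹9.14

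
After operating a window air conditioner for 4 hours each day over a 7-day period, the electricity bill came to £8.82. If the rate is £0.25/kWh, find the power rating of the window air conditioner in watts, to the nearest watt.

Energy = £8.82 ÷ £0.25/kWh = 35.28 kWh
Runtime = 4 h/day × 7 days = 28 h
Power = 35.28 kWh ÷ 28 h = 1.26 kW = 1260 W

1260 W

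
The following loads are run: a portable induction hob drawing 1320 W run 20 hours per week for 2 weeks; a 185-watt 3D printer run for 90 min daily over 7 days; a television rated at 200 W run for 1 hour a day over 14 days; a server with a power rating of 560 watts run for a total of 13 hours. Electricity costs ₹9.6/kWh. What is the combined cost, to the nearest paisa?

₹622.30

portable induction hob: Runtime = 20 h/week × 2 weeks = 40 h
portable induction hob: 1.32 kW × 40 h = 52.8 kWh
3D printer: Runtime = 90 min × 7 = 630 min = 10.5 h
3D printer: 0.185 kW × 10.5 h = 1.9425 kWh
television: Runtime = 1 h/day × 14 days = 14 h
television: 0.2 kW × 14 h = 2.8 kWh
server: 0.56 kW × 13 h = 7.28 kWh
Total energy = 64.8225 kWh
Cost = 64.8225 × ₹9.6 = ₹622.30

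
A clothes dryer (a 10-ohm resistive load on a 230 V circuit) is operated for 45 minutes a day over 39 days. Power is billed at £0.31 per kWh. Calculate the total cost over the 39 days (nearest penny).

£47.97

Power = V²/R = 230²/10 = 5290 W = 5.29 kW
Runtime = 45 min × 39 = 1755 min = 29.25 h
Energy = 5.29 kW × 29.25 h = 154.7325 kWh
Cost = 154.7325 kWh × £0.31/kWh = £47.97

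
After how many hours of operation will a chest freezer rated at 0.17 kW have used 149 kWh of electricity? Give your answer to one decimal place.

876.5 h

Hours = 149 kWh ÷ 0.17 kW = 876.5 h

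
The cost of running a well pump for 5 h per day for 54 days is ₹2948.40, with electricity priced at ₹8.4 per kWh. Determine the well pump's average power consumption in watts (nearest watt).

1300 W

Energy = ₹2948.40 ÷ ₹8.4/kWh = 351 kWh
Runtime = 5 h/day × 54 days = 270 h
Power = 351 kWh ÷ 270 h = 1.3 kW = 1300 W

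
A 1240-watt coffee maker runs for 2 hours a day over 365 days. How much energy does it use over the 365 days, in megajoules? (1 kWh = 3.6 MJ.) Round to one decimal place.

3258.7 MJ

Runtime = 2 h/day × 365 days = 730 h
Energy = 1.24 kW × 730 h = 905.2 kWh
= 905.2 × 3.6 MJ = 3258.7 MJ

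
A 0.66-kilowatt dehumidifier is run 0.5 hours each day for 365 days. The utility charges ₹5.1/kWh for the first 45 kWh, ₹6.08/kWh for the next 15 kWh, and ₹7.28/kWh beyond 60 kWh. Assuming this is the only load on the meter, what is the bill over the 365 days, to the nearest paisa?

₹760.78

Runtime = 0.5 h/day × 365 days = 182.5 h
Energy = 0.66 kW × 182.5 h = 120.45 kWh
Tier 1 (0–45 kWh): 45 × ₹5.1 = ₹229.5
Tier 2 (45–60 kWh): 15 × ₹6.08 = ₹91.2
Above 60 kWh: 60.45 × ₹7.28 = ₹440.076
Bill = ₹760.78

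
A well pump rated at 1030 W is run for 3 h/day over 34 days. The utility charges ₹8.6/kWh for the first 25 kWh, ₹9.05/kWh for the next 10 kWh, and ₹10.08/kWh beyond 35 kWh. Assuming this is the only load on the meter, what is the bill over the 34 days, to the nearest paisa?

Runtime = 3 h/day × 34 days = 102 h
Energy = 1.03 kW × 102 h = 105.06 kWh
Tier 1 (0–25 kWh): 25 × ₹8.6 = ₹215
Tier 2 (25–35 kWh): 10 × ₹9.05 = ₹90.5
Above 35 kWh: 70.06 × ₹10.08 = ₹706.2048
Bill = ₹1011.70

₹1011.70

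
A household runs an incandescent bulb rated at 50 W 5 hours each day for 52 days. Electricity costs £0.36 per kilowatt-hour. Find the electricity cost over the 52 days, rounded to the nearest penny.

Runtime = 5 h/day × 52 days = 260 h
Energy = 0.05 kW × 260 h = 13 kWh
Cost = 13 kWh × £0.36/kWh = £4.68

£4.68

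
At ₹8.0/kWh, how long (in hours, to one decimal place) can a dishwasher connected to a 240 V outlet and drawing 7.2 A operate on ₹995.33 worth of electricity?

72.0 h

Power = 7.2 A × 240 V = 1728 W = 1.728 kW
Energy available = ₹995.33 ÷ ₹8.0/kWh = 124.4163 kWh
Hours = 124.4163 kWh ÷ 1.728 kW = 72.0 h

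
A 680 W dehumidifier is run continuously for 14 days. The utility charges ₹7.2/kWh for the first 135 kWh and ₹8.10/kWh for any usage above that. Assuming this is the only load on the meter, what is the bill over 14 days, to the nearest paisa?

₹1729.19

Runtime = 24 h × 14 = 336 h
Energy = 0.68 kW × 336 h = 228.48 kWh
Tier 1 (0–135 kWh): 135 × ₹7.2 = ₹972
Above 135 kWh: 93.48 × ₹8.10 = ₹757.188
Bill = ₹1729.19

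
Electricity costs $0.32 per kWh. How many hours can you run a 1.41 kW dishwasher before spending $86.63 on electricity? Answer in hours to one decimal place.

Energy available = $86.63 ÷ $0.32/kWh = 270.7188 kWh
Hours = 270.7188 kWh ÷ 1.41 kW = 192.0 h

192.0 h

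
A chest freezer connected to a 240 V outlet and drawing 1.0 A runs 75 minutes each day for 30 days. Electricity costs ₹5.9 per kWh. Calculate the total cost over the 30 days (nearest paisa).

Power = 1.0 A × 240 V = 240 W = 0.24 kW
Runtime = 75 min × 30 = 2250 min = 37.5 h
Energy = 0.24 kW × 37.5 h = 9 kWh
Cost = 9 kWh × ₹5.9/kWh = ₹53.10

₹53.10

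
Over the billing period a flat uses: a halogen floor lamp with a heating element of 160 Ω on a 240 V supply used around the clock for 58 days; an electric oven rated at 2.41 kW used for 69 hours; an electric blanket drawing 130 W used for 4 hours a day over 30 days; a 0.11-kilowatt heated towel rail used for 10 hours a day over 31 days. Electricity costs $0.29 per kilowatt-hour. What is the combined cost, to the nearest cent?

$207.96

halogen floor lamp: Power = V²/R = 240²/160 = 360 W = 0.36 kW
halogen floor lamp: Runtime = 24 h × 58 = 1392 h
halogen floor lamp: 0.36 kW × 1392 h = 501.12 kWh
electric oven: 2.41 kW × 69 h = 166.29 kWh
electric blanket: Runtime = 4 h/day × 30 days = 120 h
electric blanket: 0.13 kW × 120 h = 15.6 kWh
heated towel rail: Runtime = 10 h/day × 31 days = 310 h
heated towel rail: 0.11 kW × 310 h = 34.1 kWh
Total energy = 717.11 kWh
Cost = 717.11 × $0.29 = $207.96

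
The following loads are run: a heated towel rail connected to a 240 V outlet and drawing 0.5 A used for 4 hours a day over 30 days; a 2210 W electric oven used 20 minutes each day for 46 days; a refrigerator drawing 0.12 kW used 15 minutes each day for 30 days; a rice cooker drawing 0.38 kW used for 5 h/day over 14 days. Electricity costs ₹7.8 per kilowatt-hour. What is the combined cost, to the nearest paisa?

heated towel rail: Power = 0.5 A × 240 V = 120 W = 0.12 kW
heated towel rail: Runtime = 4 h/day × 30 days = 120 h
heated towel rail: 0.12 kW × 120 h = 14.4 kWh
electric oven: Runtime = 20 min × 46 = 920 min = 15.333333… h
electric oven: 2.21 kW × 15.333333… h = 33.886666… kWh
refrigerator: Runtime = 15 min × 30 = 450 min = 7.5 h
refrigerator: 0.12 kW × 7.5 h = 0.9 kWh
rice cooker: Runtime = 5 h/day × 14 days = 70 h
rice cooker: 0.38 kW × 70 h = 26.6 kWh
Total energy = 75.786666… kWh
Cost = 75.786666… × ₹7.8 = ₹591.14

₹591.14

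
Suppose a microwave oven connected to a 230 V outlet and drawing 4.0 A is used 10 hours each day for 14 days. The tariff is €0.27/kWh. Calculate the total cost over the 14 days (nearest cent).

Power = 4.0 A × 230 V = 920 W = 0.92 kW
Runtime = 10 h/day × 14 days = 140 h
Energy = 0.92 kW × 140 h = 128.8 kWh
Cost = 128.8 kWh × €0.27/kWh = €34.78

€34.78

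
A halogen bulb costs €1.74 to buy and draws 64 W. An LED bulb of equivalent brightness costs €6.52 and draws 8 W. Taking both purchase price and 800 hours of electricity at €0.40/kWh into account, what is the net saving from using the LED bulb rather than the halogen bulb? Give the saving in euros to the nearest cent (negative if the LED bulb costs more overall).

€13.14

halogen bulb: €1.74 + (64/1000) kW × 800 h × €0.40 = €1.74 + €20.48 = €22.22
LED bulb: €6.52 + (8/1000) kW × 800 h × €0.40 = €6.52 + €2.56 = €9.08
Saving = €22.22 − €9.08 = €13.14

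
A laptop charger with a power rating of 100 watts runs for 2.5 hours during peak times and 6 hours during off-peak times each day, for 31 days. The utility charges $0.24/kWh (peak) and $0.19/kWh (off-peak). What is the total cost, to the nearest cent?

$5.39

Peak energy = 0.1 kW × 2.5 h × 31 = 7.75 kWh
Off-peak energy = 0.1 kW × 6 h × 31 = 18.6 kWh
Cost = 7.75 × $0.24 + 18.6 × $0.19 = $1.86 + $3.534 = $5.39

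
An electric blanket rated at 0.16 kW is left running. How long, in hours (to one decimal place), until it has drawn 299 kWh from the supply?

Hours = 299 kWh ÷ 0.16 kW = 1868.8 h

1868.8 h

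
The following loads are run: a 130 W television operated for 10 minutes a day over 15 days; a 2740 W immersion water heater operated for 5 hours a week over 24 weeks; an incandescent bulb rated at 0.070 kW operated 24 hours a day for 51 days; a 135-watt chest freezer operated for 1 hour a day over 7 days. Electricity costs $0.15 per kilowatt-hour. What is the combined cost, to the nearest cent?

television: Runtime = 10 min × 15 = 150 min = 2.5 h
television: 0.13 kW × 2.5 h = 0.325 kWh
immersion water heater: Runtime = 5 h/week × 24 weeks = 120 h
immersion water heater: 2.74 kW × 120 h = 328.8 kWh
incandescent bulb: Runtime = 24 h × 51 = 1224 h
incandescent bulb: 0.07 kW × 1224 h = 85.68 kWh
chest freezer: Runtime = 1 h/day × 7 days = 7 h
chest freezer: 0.135 kW × 7 h = 0.945 kWh
Total energy = 415.75 kWh
Cost = 415.75 × $0.15 = $62.36

$62.36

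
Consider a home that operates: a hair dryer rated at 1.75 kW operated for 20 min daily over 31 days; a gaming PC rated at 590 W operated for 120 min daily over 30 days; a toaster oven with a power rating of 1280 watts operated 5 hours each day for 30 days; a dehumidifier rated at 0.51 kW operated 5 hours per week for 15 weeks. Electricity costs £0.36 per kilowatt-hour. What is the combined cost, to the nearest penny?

£102.14

hair dryer: Runtime = 20 min × 31 = 620 min = 10.333333… h
hair dryer: 1.75 kW × 10.333333… h = 18.083333… kWh
gaming PC: Runtime = 120 min × 30 = 3600 min = 60 h
gaming PC: 0.59 kW × 60 h = 35.4 kWh
toaster oven: Runtime = 5 h/day × 30 days = 150 h
toaster oven: 1.28 kW × 150 h = 192 kWh
dehumidifier: Runtime = 5 h/week × 15 weeks = 75 h
dehumidifier: 0.51 kW × 75 h = 38.25 kWh
Total energy = 283.733333… kWh
Cost = 283.733333… × £0.36 = £102.14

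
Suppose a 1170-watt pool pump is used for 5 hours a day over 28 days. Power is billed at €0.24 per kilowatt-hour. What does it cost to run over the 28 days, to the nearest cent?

€39.31

Runtime = 5 h/day × 28 days = 140 h
Energy = 1.17 kW × 140 h = 163.8 kWh
Cost = 163.8 kWh × €0.24/kWh = €39.31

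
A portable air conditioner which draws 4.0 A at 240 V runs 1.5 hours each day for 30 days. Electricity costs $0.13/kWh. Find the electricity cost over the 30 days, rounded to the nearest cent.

$5.62

Power = 4.0 A × 240 V = 960 W = 0.96 kW
Runtime = 1.5 h/day × 30 days = 45 h
Energy = 0.96 kW × 45 h = 43.2 kWh
Cost = 43.2 kWh × $0.13/kWh = $5.62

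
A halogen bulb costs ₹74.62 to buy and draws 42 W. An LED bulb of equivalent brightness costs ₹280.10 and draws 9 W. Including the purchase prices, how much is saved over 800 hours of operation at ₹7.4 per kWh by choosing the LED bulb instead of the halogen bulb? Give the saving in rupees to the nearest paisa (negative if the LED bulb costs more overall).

halogen bulb: ₹74.62 + (42/1000) kW × 800 h × ₹7.4 = ₹74.62 + ₹248.64 = ₹323.26
LED bulb: ₹280.10 + (9/1000) kW × 800 h × ₹7.4 = ₹280.10 + ₹53.28 = ₹333.38
Saving = ₹323.26 − ₹333.38 = −₹10.12

-₹10.12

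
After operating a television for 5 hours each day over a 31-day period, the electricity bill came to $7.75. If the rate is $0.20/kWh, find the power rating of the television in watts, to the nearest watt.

Energy = $7.75 ÷ $0.20/kWh = 38.75 kWh
Runtime = 5 h/day × 31 days = 155 h
Power = 38.75 kWh ÷ 155 h = 0.25 kW = 250 W

250 W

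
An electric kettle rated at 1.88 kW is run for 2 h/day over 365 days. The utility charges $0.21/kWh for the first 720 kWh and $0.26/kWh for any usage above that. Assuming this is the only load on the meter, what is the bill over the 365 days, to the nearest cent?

Runtime = 2 h/day × 365 days = 730 h
Energy = 1.88 kW × 730 h = 1372.4 kWh
Tier 1 (0–720 kWh): 720 × $0.21 = $151.2
Above 720 kWh: 652.4 × $0.26 = $169.624
Bill = $320.82

$320.82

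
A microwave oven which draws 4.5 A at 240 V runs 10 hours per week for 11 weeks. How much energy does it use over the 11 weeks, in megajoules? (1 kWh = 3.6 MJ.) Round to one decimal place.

427.7 MJ

Power = 4.5 A × 240 V = 1080 W = 1.08 kW
Runtime = 10 h/week × 11 weeks = 110 h
Energy = 1.08 kW × 110 h = 118.8 kWh
= 118.8 × 3.6 MJ = 427.7 MJ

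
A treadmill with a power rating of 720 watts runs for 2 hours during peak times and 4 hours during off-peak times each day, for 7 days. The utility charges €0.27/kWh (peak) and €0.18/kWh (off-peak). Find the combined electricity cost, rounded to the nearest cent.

€6.35

Peak energy = 0.72 kW × 2 h × 7 = 10.08 kWh
Off-peak energy = 0.72 kW × 4 h × 7 = 20.16 kWh
Cost = 10.08 × €0.27 + 20.16 × €0.18 = €2.7216 + €3.6288 = €6.35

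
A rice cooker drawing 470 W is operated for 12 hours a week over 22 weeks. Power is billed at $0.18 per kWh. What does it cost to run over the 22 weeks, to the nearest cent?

$22.33

Runtime = 12 h/week × 22 weeks = 264 h
Energy = 0.47 kW × 264 h = 124.08 kWh
Cost = 124.08 kWh × $0.18/kWh = $22.33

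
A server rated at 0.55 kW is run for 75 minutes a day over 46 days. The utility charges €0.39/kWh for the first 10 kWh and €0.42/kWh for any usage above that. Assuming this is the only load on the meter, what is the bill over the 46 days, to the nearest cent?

Runtime = 75 min × 46 = 3450 min = 57.5 h
Energy = 0.55 kW × 57.5 h = 31.625 kWh
Tier 1 (0–10 kWh): 10 × €0.39 = €3.9
Above 10 kWh: 21.625 × €0.42 = €9.0825
Bill = €12.98

€12.98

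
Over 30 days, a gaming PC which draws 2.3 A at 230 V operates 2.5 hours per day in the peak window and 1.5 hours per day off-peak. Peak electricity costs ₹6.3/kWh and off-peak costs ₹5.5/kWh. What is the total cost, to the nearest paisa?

₹380.88

Power = 2.3 A × 230 V = 529 W = 0.529 kW
Peak energy = 0.529 kW × 2.5 h × 30 = 39.675 kWh
Off-peak energy = 0.529 kW × 1.5 h × 30 = 23.805 kWh
Cost = 39.675 × ₹6.3 + 23.805 × ₹5.5 = ₹249.9525 + ₹130.9275 = ₹380.88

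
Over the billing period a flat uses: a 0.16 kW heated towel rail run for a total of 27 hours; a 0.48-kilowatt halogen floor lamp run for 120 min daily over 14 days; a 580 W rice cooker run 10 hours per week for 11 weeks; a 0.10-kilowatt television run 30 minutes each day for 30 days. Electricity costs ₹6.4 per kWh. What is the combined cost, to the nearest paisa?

heated towel rail: 0.16 kW × 27 h = 4.32 kWh
halogen floor lamp: Runtime = 120 min × 14 = 1680 min = 28 h
halogen floor lamp: 0.48 kW × 28 h = 13.44 kWh
rice cooker: Runtime = 10 h/week × 11 weeks = 110 h
rice cooker: 0.58 kW × 110 h = 63.8 kWh
television: Runtime = 30 min × 30 = 900 min = 15 h
television: 0.1 kW × 15 h = 1.5 kWh
Total energy = 83.06 kWh
Cost = 83.06 × ₹6.4 = ₹531.58

₹531.58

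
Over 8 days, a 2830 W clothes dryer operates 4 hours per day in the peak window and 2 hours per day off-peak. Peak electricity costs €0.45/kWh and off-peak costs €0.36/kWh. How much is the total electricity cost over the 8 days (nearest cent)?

€57.05

Peak energy = 2.83 kW × 4 h × 8 = 90.56 kWh
Off-peak energy = 2.83 kW × 2 h × 8 = 45.28 kWh
Cost = 90.56 × €0.45 + 45.28 × €0.36 = €40.752 + €16.3008 = €57.05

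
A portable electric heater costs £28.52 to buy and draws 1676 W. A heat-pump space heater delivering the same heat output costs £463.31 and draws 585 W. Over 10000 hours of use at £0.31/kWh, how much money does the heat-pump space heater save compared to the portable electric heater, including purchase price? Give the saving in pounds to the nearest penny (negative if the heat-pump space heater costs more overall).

£2947.31

portable electric heater: £28.52 + (1676/1000) kW × 10000 h × £0.31 = £28.52 + £5195.6 = £5224.12
heat-pump space heater: £463.31 + (585/1000) kW × 10000 h × £0.31 = £463.31 + £1813.5 = £2276.81
Saving = £5224.12 − £2276.81 = £2947.31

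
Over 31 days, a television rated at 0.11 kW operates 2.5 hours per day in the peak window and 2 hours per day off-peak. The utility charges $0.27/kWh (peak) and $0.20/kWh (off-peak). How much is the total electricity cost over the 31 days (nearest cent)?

$3.67

Peak energy = 0.11 kW × 2.5 h × 31 = 8.525 kWh
Off-peak energy = 0.11 kW × 2 h × 31 = 6.82 kWh
Cost = 8.525 × $0.27 + 6.82 × $0.20 = $2.30175 + $1.364 = $3.67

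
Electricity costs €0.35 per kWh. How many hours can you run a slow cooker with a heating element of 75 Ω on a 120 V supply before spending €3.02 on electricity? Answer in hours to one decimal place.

44.9 h

Power = V²/R = 120²/75 = 192 W = 0.192 kW
Energy available = €3.02 ÷ €0.35/kWh = 8.6286 kWh
Hours = 8.6286 kWh ÷ 0.192 kW = 44.9 h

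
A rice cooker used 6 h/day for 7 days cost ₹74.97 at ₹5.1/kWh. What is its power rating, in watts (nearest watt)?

350 W

Energy = ₹74.97 ÷ ₹5.1/kWh = 14.7 kWh
Runtime = 6 h/day × 7 days = 42 h
Power = 14.7 kWh ÷ 42 h = 0.35 kW = 350 W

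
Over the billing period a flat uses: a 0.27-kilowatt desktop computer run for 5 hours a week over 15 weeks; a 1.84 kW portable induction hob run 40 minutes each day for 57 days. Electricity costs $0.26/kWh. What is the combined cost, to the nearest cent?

$23.44

desktop computer: Runtime = 5 h/week × 15 weeks = 75 h
desktop computer: 0.27 kW × 75 h = 20.25 kWh
portable induction hob: Runtime = 40 min × 57 = 2280 min = 38 h
portable induction hob: 1.84 kW × 38 h = 69.92 kWh
Total energy = 90.17 kWh
Cost = 90.17 × $0.26 = $23.44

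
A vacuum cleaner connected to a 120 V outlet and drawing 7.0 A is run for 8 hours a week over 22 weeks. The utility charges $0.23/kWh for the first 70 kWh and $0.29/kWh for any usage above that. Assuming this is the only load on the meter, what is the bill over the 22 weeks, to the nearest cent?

Power = 7.0 A × 120 V = 840 W = 0.84 kW
Runtime = 8 h/week × 22 weeks = 176 h
Energy = 0.84 kW × 176 h = 147.84 kWh
Tier 1 (0–70 kWh): 70 × $0.23 = $16.1
Above 70 kWh: 77.84 × $0.29 = $22.5736
Bill = $38.67

$38.67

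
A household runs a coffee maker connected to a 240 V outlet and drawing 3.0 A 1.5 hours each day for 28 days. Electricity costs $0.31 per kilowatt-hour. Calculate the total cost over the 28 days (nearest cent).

$9.37

Power = 3.0 A × 240 V = 720 W = 0.72 kW
Runtime = 1.5 h/day × 28 days = 42 h
Energy = 0.72 kW × 42 h = 30.24 kWh
Cost = 30.24 kWh × $0.31/kWh = $9.37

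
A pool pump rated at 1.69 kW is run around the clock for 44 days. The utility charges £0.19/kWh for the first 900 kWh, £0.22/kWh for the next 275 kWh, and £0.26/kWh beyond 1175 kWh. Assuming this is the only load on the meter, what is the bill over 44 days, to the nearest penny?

Runtime = 24 h × 44 = 1056 h
Energy = 1.69 kW × 1056 h = 1784.64 kWh
Tier 1 (0–900 kWh): 900 × £0.19 = £171
Tier 2 (900–1175 kWh): 275 × £0.22 = £60.5
Above 1175 kWh: 609.64 × £0.26 = £158.5064
Bill = £390.01

£390.01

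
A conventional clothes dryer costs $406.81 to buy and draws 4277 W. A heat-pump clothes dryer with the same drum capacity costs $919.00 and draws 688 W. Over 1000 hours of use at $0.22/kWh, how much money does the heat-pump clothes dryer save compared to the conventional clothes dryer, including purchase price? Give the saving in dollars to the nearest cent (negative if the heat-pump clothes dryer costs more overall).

$277.39

conventional clothes dryer: $406.81 + (4277/1000) kW × 1000 h × $0.22 = $406.81 + $940.94 = $1347.75
heat-pump clothes dryer: $919.00 + (688/1000) kW × 1000 h × $0.22 = $919.00 + $151.36 = $1070.36
Saving = $1347.75 − $1070.36 = $277.39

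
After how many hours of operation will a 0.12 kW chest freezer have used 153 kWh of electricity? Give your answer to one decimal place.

Hours = 153 kWh ÷ 0.12 kW = 1275.0 h

1275.0 h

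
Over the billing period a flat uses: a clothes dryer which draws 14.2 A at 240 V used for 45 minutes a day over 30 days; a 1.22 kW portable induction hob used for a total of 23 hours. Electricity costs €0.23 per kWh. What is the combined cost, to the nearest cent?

€24.09

clothes dryer: Power = 14.2 A × 240 V = 3408 W = 3.408 kW
clothes dryer: Runtime = 45 min × 30 = 1350 min = 22.5 h
clothes dryer: 3.408 kW × 22.5 h = 76.68 kWh
portable induction hob: 1.22 kW × 23 h = 28.06 kWh
Total energy = 104.74 kWh
Cost = 104.74 × €0.23 = €24.09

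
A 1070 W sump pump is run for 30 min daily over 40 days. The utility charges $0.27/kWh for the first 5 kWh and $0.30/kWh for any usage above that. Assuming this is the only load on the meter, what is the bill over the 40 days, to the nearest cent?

Runtime = 30 min × 40 = 1200 min = 20 h
Energy = 1.07 kW × 20 h = 21.4 kWh
Tier 1 (0–5 kWh): 5 × $0.27 = $1.35
Above 5 kWh: 16.4 × $0.30 = $4.92
Bill = $6.27

$6.27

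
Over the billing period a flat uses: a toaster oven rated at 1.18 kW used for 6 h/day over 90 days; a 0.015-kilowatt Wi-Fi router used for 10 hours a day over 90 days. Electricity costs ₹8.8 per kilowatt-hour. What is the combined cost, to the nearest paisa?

toaster oven: Runtime = 6 h/day × 90 days = 540 h
toaster oven: 1.18 kW × 540 h = 637.2 kWh
Wi-Fi router: Runtime = 10 h/day × 90 days = 900 h
Wi-Fi router: 0.015 kW × 900 h = 13.5 kWh
Total energy = 650.7 kWh
Cost = 650.7 × ₹8.8 = ₹5726.16

₹5726.16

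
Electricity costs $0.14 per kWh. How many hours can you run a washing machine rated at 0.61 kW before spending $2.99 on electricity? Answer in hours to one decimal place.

Energy available = $2.99 ÷ $0.14/kWh = 21.3571 kWh
Hours = 21.3571 kWh ÷ 0.61 kW = 35.0 h

35.0 h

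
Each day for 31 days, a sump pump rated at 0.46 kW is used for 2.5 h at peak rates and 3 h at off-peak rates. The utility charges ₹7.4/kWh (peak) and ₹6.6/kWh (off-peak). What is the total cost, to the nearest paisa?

Peak energy = 0.46 kW × 2.5 h × 31 = 35.65 kWh
Off-peak energy = 0.46 kW × 3 h × 31 = 42.78 kWh
Cost = 35.65 × ₹7.4 + 42.78 × ₹6.6 = ₹263.81 + ₹282.348 = ₹546.16

₹546.16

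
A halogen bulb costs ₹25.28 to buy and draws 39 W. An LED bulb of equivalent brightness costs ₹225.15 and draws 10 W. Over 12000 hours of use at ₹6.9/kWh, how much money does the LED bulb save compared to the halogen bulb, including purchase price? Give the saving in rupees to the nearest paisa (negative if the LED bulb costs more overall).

₹2201.33

halogen bulb: ₹25.28 + (39/1000) kW × 12000 h × ₹6.9 = ₹25.28 + ₹3229.2 = ₹3254.48
LED bulb: ₹225.15 + (10/1000) kW × 12000 h × ₹6.9 = ₹225.15 + ₹828 = ₹1053.15
Saving = ₹3254.48 − ₹1053.15 = ₹2201.33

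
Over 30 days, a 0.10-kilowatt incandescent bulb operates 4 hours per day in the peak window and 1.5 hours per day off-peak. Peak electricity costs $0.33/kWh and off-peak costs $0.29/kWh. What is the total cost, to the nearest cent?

$5.27

Peak energy = 0.1 kW × 4 h × 30 = 12 kWh
Off-peak energy = 0.1 kW × 1.5 h × 30 = 4.5 kWh
Cost = 12 × $0.33 + 4.5 × $0.29 = $3.96 + $1.305 = $5.27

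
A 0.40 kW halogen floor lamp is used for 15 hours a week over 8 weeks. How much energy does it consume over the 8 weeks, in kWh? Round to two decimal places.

48.00 kWh

Runtime = 15 h/week × 8 weeks = 120 h
Energy = 0.4 kW × 120 h = 48 kWh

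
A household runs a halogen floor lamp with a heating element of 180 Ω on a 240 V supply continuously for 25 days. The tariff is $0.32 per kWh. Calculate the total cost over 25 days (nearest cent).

$61.44

Power = V²/R = 240²/180 = 320 W = 0.32 kW
Runtime = 24 h × 25 = 600 h
Energy = 0.32 kW × 600 h = 192 kWh
Cost = 192 kWh × $0.32/kWh = $61.44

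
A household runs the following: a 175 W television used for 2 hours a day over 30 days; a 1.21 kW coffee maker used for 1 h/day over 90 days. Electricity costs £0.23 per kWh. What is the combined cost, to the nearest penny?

television: Runtime = 2 h/day × 30 days = 60 h
television: 0.175 kW × 60 h = 10.5 kWh
coffee maker: Runtime = 1 h/day × 90 days = 90 h
coffee maker: 1.21 kW × 90 h = 108.9 kWh
Total energy = 119.4 kWh
Cost = 119.4 × £0.23 = £27.46

£27.46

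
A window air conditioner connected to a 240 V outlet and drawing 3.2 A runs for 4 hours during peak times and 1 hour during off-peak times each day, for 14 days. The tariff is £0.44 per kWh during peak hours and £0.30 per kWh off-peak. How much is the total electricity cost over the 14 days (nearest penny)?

Power = 3.2 A × 240 V = 768 W = 0.768 kW
Peak energy = 0.768 kW × 4 h × 14 = 43.008 kWh
Off-peak energy = 0.768 kW × 1 h × 14 = 10.752 kWh
Cost = 43.008 × £0.44 + 10.752 × £0.30 = £18.92352 + £3.2256 = £22.15

£22.15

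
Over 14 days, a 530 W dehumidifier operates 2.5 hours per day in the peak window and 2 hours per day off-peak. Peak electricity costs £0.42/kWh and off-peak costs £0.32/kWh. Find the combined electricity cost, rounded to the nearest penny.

Peak energy = 0.53 kW × 2.5 h × 14 = 18.55 kWh
Off-peak energy = 0.53 kW × 2 h × 14 = 14.84 kWh
Cost = 18.55 × £0.42 + 14.84 × £0.32 = £7.791 + £4.7488 = £12.54

£12.54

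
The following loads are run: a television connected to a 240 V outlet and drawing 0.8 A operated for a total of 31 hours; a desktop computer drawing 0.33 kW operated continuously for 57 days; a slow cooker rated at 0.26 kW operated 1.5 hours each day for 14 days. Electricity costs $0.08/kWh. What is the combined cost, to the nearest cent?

$37.03

television: Power = 0.8 A × 240 V = 192 W = 0.192 kW
television: 0.192 kW × 31 h = 5.952 kWh
desktop computer: Runtime = 24 h × 57 = 1368 h
desktop computer: 0.33 kW × 1368 h = 451.44 kWh
slow cooker: Runtime = 1.5 h/day × 14 days = 21 h
slow cooker: 0.26 kW × 21 h = 5.46 kWh
Total energy = 462.852 kWh
Cost = 462.852 × $0.08 = $37.03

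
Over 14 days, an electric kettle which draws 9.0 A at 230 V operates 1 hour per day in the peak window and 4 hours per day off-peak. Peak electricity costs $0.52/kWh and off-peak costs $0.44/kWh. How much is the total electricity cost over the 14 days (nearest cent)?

Power = 9.0 A × 230 V = 2070 W = 2.07 kW
Peak energy = 2.07 kW × 1 h × 14 = 28.98 kWh
Off-peak energy = 2.07 kW × 4 h × 14 = 115.92 kWh
Cost = 28.98 × $0.52 + 115.92 × $0.44 = $15.0696 + $51.0048 = $66.07

$66.07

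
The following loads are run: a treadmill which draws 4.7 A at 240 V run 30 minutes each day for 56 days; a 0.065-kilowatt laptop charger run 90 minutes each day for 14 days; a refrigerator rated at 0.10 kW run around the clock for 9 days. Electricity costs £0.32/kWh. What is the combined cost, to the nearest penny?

treadmill: Power = 4.7 A × 240 V = 1128 W = 1.128 kW
treadmill: Runtime = 30 min × 56 = 1680 min = 28 h
treadmill: 1.128 kW × 28 h = 31.584 kWh
laptop charger: Runtime = 90 min × 14 = 1260 min = 21 h
laptop charger: 0.065 kW × 21 h = 1.365 kWh
refrigerator: Runtime = 24 h × 9 = 216 h
refrigerator: 0.1 kW × 216 h = 21.6 kWh
Total energy = 54.549 kWh
Cost = 54.549 × £0.32 = £17.46

£17.46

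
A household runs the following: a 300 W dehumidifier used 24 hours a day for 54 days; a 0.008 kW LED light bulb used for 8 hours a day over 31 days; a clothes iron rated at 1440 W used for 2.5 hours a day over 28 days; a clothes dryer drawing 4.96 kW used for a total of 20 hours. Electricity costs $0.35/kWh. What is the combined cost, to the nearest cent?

dehumidifier: Runtime = 24 h × 54 = 1296 h
dehumidifier: 0.3 kW × 1296 h = 388.8 kWh
LED light bulb: Runtime = 8 h/day × 31 days = 248 h
LED light bulb: 0.008 kW × 248 h = 1.984 kWh
clothes iron: Runtime = 2.5 h/day × 28 days = 70 h
clothes iron: 1.44 kW × 70 h = 100.8 kWh
clothes dryer: 4.96 kW × 20 h = 99.2 kWh
Total energy = 590.784 kWh
Cost = 590.784 × $0.35 = $206.77

$206.77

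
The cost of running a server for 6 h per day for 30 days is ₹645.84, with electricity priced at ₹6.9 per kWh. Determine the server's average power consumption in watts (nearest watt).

Energy = ₹645.84 ÷ ₹6.9/kWh = 93.6 kWh
Runtime = 6 h/day × 30 days = 180 h
Power = 93.6 kWh ÷ 180 h = 0.52 kW = 520 W

520 W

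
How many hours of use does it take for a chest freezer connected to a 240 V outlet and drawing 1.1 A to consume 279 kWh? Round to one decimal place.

1056.8 h

Power = 1.1 A × 240 V = 264 W = 0.264 kW
Hours = 279 kWh ÷ 0.264 kW = 1056.8 h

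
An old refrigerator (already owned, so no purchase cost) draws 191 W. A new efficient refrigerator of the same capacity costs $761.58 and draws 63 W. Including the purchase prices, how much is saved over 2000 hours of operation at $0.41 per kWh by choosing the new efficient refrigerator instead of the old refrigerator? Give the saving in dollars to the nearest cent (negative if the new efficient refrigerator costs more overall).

-$656.62

old refrigerator: $0.00 + (191/1000) kW × 2000 h × $0.41 = $0.00 + $156.62 = $156.62
new efficient refrigerator: $761.58 + (63/1000) kW × 2000 h × $0.41 = $761.58 + $51.66 = $813.24
Saving = $156.62 − $813.24 = −$656.62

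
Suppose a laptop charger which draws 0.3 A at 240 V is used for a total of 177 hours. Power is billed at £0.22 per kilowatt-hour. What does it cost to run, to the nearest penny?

£2.80

Power = 0.3 A × 240 V = 72 W = 0.072 kW
Energy = 0.072 kW × 177 h = 12.744 kWh
Cost = 12.744 kWh × £0.22/kWh = £2.80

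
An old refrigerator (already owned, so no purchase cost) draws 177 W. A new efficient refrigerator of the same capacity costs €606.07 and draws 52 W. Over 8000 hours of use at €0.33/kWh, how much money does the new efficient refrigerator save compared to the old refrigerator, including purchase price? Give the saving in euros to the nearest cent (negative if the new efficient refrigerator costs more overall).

-€276.07

old refrigerator: €0.00 + (177/1000) kW × 8000 h × €0.33 = €0.00 + €467.28 = €467.28
new efficient refrigerator: €606.07 + (52/1000) kW × 8000 h × €0.33 = €606.07 + €137.28 = €743.35
Saving = €467.28 − €743.35 = −€276.07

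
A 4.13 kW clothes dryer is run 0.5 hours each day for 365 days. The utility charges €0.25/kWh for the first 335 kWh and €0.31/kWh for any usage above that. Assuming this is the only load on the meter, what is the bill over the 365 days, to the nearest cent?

Runtime = 0.5 h/day × 365 days = 182.5 h
Energy = 4.13 kW × 182.5 h = 753.725 kWh
Tier 1 (0–335 kWh): 335 × €0.25 = €83.75
Above 335 kWh: 418.725 × €0.31 = €129.80475
Bill = €213.55

€213.55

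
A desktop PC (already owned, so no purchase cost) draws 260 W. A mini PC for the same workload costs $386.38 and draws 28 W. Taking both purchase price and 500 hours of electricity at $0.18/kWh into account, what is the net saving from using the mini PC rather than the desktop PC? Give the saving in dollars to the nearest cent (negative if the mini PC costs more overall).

desktop PC: $0.00 + (260/1000) kW × 500 h × $0.18 = $0.00 + $23.4 = $23.4
mini PC: $386.38 + (28/1000) kW × 500 h × $0.18 = $386.38 + $2.52 = $388.9
Saving = $23.4 − $388.9 = −$365.5

-$365.50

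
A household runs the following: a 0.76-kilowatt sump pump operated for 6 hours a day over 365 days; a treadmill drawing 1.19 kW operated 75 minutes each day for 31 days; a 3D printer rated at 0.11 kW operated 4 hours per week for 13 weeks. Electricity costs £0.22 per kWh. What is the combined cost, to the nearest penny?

£377.57

sump pump: Runtime = 6 h/day × 365 days = 2190 h
sump pump: 0.76 kW × 2190 h = 1664.4 kWh
treadmill: Runtime = 75 min × 31 = 2325 min = 38.75 h
treadmill: 1.19 kW × 38.75 h = 46.1125 kWh
3D printer: Runtime = 4 h/week × 13 weeks = 52 h
3D printer: 0.11 kW × 52 h = 5.72 kWh
Total energy = 1716.2325 kWh
Cost = 1716.2325 × £0.22 = £377.57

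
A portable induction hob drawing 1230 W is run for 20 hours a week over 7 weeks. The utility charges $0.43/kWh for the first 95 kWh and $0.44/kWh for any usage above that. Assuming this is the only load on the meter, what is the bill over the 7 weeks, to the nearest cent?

Runtime = 20 h/week × 7 weeks = 140 h
Energy = 1.23 kW × 140 h = 172.2 kWh
Tier 1 (0–95 kWh): 95 × $0.43 = $40.85
Above 95 kWh: 77.2 × $0.44 = $33.968
Bill = $74.82

$74.82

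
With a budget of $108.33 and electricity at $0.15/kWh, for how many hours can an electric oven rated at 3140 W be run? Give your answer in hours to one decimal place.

Energy available = $108.33 ÷ $0.15/kWh = 722.2 kWh
Hours = 722.2 kWh ÷ 3.14 kW = 230.0 h

230.0 h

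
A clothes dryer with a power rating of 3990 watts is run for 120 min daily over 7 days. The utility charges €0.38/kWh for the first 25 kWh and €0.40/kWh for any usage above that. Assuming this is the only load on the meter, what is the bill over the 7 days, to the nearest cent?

€21.84

Runtime = 120 min × 7 = 840 min = 14 h
Energy = 3.99 kW × 14 h = 55.86 kWh
Tier 1 (0–25 kWh): 25 × €0.38 = €9.5
Above 25 kWh: 30.86 × €0.40 = €12.344
Bill = €21.84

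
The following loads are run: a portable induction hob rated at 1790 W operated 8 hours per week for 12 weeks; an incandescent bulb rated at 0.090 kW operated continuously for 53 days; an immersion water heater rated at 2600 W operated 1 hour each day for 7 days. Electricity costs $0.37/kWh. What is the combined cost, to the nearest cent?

$112.67

portable induction hob: Runtime = 8 h/week × 12 weeks = 96 h
portable induction hob: 1.79 kW × 96 h = 171.84 kWh
incandescent bulb: Runtime = 24 h × 53 = 1272 h
incandescent bulb: 0.09 kW × 1272 h = 114.48 kWh
immersion water heater: Runtime = 1 h/day × 7 days = 7 h
immersion water heater: 2.6 kW × 7 h = 18.2 kWh
Total energy = 304.52 kWh
Cost = 304.52 × $0.37 = $112.67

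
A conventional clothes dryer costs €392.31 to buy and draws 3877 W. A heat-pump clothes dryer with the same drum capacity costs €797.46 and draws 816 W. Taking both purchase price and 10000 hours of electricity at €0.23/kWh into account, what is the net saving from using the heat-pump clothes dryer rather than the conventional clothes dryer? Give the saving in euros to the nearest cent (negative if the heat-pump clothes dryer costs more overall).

conventional clothes dryer: €392.31 + (3877/1000) kW × 10000 h × €0.23 = €392.31 + €8917.1 = €9309.41
heat-pump clothes dryer: €797.46 + (816/1000) kW × 10000 h × €0.23 = €797.46 + €1876.8 = €2674.26
Saving = €9309.41 − €2674.26 = €6635.15

€6635.15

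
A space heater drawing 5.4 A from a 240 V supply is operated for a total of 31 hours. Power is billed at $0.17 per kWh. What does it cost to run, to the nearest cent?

Power = 5.4 A × 240 V = 1296 W = 1.296 kW
Energy = 1.296 kW × 31 h = 40.176 kWh
Cost = 40.176 kWh × $0.17/kWh = $6.83

$6.83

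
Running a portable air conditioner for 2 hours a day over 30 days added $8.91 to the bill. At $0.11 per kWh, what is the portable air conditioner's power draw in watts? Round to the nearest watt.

1350 W

Energy = $8.91 ÷ $0.11/kWh = 81 kWh
Runtime = 2 h/day × 30 days = 60 h
Power = 81 kWh ÷ 60 h = 1.35 kW = 1350 W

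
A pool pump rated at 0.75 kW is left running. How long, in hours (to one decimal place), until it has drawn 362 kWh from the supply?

482.7 h

Hours = 362 kWh ÷ 0.75 kW = 482.7 h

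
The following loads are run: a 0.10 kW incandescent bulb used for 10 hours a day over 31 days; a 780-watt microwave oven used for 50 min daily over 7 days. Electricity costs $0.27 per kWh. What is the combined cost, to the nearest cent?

incandescent bulb: Runtime = 10 h/day × 31 days = 310 h
incandescent bulb: 0.1 kW × 310 h = 31 kWh
microwave oven: Runtime = 50 min × 7 = 350 min = 5.833333… h
microwave oven: 0.78 kW × 5.833333… h = 4.55 kWh
Total energy = 35.55 kWh
Cost = 35.55 × $0.27 = $9.60

$9.60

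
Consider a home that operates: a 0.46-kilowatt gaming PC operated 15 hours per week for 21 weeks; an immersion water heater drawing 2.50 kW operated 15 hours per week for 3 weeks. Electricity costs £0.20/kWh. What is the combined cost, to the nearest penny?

gaming PC: Runtime = 15 h/week × 21 weeks = 315 h
gaming PC: 0.46 kW × 315 h = 144.9 kWh
immersion water heater: Runtime = 15 h/week × 3 weeks = 45 h
immersion water heater: 2.5 kW × 45 h = 112.5 kWh
Total energy = 257.4 kWh
Cost = 257.4 × £0.20 = £51.48

£51.48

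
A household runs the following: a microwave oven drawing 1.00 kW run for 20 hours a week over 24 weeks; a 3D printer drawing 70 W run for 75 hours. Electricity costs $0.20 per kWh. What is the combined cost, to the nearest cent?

$97.05

microwave oven: Runtime = 20 h/week × 24 weeks = 480 h
microwave oven: 1 kW × 480 h = 480 kWh
3D printer: 0.07 kW × 75 h = 5.25 kWh
Total energy = 485.25 kWh
Cost = 485.25 × $0.20 = $97.05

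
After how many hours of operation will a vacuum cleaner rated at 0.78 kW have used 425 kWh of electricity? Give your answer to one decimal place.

Hours = 425 kWh ÷ 0.78 kW = 544.9 h

544.9 h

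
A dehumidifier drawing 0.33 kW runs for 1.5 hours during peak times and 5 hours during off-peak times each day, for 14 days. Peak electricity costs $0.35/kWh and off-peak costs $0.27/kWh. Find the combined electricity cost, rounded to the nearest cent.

Peak energy = 0.33 kW × 1.5 h × 14 = 6.93 kWh
Off-peak energy = 0.33 kW × 5 h × 14 = 23.1 kWh
Cost = 6.93 × $0.35 + 23.1 × $0.27 = $2.4255 + $6.237 = $8.66

$8.66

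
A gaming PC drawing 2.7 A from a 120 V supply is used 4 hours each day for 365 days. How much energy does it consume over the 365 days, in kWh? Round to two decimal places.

Power = 2.7 A × 120 V = 324 W = 0.324 kW
Runtime = 4 h/day × 365 days = 1460 h
Energy = 0.324 kW × 1460 h = 473.04 kWh

473.04 kWh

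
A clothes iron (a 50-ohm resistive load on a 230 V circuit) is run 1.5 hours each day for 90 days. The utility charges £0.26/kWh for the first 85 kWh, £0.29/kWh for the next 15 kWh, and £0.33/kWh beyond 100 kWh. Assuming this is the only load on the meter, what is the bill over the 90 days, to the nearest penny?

Power = V²/R = 230²/50 = 1058 W = 1.058 kW
Runtime = 1.5 h/day × 90 days = 135 h
Energy = 1.058 kW × 135 h = 142.83 kWh
Tier 1 (0–85 kWh): 85 × £0.26 = £22.1
Tier 2 (85–100 kWh): 15 × £0.29 = £4.35
Above 100 kWh: 42.83 × £0.33 = £14.1339
Bill = £40.58

£40.58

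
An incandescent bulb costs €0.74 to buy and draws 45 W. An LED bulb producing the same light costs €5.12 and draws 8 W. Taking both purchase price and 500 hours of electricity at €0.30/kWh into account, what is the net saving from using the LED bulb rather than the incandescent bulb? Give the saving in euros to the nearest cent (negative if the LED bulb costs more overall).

€1.17

incandescent bulb: €0.74 + (45/1000) kW × 500 h × €0.30 = €0.74 + €6.75 = €7.49
LED bulb: €5.12 + (8/1000) kW × 500 h × €0.30 = €5.12 + €1.2 = €6.32
Saving = €7.49 − €6.32 = €1.17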